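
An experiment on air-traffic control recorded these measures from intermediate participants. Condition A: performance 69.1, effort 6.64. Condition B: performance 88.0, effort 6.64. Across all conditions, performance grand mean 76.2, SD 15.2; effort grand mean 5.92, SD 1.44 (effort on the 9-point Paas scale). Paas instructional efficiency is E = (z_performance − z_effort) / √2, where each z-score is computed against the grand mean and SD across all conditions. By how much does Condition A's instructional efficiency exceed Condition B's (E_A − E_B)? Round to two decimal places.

Condition A: z_P = (69.1 − 76.2)/15.2 = -0.4671; z_E = (6.64 − 5.92)/1.44 = 0.5000; E_A = (-0.4671 − 0.5000)/√2 = -0.6838.
Condition B: z_P = (88.0 − 76.2)/15.2 = 0.7763; z_E = (6.64 − 5.92)/1.44 = 0.5000; E_B = (0.7763 − 0.5000)/√2 = 0.1954.
E_A − E_B = -0.6838 − 0.1954 = -0.8792 ≈ -0.88.

-0.88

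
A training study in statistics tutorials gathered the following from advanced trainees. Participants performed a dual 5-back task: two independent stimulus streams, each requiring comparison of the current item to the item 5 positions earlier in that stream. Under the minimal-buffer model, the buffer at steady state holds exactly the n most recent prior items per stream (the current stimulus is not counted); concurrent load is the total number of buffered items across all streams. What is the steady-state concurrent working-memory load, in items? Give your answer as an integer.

10

Each stream's buffer holds its 5 most recent prior items.
Two independent streams: 2 × 5 = 10 buffered items at steady state.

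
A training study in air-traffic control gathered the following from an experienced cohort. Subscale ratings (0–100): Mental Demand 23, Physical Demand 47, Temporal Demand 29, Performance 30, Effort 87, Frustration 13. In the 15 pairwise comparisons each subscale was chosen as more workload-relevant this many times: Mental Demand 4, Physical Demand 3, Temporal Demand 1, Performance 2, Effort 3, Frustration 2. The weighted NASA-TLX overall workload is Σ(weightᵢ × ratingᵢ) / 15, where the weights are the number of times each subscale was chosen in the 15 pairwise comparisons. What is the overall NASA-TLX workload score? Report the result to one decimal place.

40.6

The tallies are the weights (they sum to 15).
Weighted sum = 4·23 + 3·47 + 1·29 + 2·30 + 3·87 + 2·13
            = 92 + 141 + 29 + 60 + 261 + 26 = 609.
Overall workload = 609 / 15 = 40.6000 ≈ 40.6.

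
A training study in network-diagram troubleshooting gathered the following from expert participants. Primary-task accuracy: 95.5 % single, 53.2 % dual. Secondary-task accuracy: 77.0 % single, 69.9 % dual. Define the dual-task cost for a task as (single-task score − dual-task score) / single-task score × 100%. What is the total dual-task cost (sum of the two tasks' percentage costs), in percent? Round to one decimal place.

Primary cost = (95.5 − 53.2) / 95.5 × 100% = 44.2932%.
Secondary cost = (77.0 − 69.9) / 77.0 × 100% = 9.2208%.
Total = 44.2932% + 9.2208% = 53.5140% ≈ 53.5%.

53.5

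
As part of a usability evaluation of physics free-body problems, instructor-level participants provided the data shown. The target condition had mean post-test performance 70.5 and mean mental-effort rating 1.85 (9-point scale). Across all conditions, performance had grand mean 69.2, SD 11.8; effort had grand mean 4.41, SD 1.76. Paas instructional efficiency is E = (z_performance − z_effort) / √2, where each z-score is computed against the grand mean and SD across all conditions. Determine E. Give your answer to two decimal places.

z_performance = (70.5 − 69.2) / 11.8 = 1.3000 / 11.8 = 0.1102.
z_effort = (1.85 − 4.41) / 1.76 = -2.5600 / 1.76 = -1.4545.
z_P − z_E = 0.1102 − (-1.4545) = 1.5647.
E = 1.5647 / √2 = 1.5647 / 1.41421 = 1.1064 ≈ 1.11.

1.11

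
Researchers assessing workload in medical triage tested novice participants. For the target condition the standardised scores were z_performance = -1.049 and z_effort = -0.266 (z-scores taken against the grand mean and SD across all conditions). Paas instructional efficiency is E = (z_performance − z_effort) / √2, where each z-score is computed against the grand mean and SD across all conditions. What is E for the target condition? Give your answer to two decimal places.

z_P − z_E = -1.049 − (-0.266) = -0.7830.
E = -0.7830 / √2 = -0.7830 / 1.41421 = -0.5537 ≈ -0.55.

-0.55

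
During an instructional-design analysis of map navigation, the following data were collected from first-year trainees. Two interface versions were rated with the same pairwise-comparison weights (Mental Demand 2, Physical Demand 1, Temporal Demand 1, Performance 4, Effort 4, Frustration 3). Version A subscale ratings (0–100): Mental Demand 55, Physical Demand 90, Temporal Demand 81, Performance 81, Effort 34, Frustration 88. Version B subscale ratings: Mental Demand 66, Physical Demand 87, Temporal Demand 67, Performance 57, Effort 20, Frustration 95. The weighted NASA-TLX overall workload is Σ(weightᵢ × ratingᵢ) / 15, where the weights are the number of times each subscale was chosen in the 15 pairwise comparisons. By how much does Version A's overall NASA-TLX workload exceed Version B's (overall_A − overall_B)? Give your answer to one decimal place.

8.4

Version A weighted sum = 2·55 + 1·90 + 1·81 + 4·81 + 4·34 + 3·88 = 110 + 90 + 81 + 324 + 136 + 264 = 1005; overall_A = 1005/15 = 67.0000.
Version B weighted sum = 2·66 + 1·87 + 1·67 + 4·57 + 4·20 + 3·95 = 132 + 87 + 67 + 228 + 80 + 285 = 879; overall_B = 879/15 = 58.6000.
Difference = 67.0000 − 58.6000 = 8.4000 ≈ 8.4.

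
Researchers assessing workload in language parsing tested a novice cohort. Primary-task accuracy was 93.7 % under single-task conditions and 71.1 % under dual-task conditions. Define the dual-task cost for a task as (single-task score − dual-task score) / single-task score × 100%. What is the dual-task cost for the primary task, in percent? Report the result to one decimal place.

Cost = (93.7 − 71.1) / 93.7 × 100%
     = 22.6000 / 93.7 × 100% = 24.1195%.
≈ 24.1%.

24.1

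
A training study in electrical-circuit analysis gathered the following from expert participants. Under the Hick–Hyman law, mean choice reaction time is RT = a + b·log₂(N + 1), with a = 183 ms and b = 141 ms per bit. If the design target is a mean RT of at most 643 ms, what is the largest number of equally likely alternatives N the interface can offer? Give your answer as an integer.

Set 183 + 141·log₂(N + 1) ≤ 643.
log₂(N + 1) ≤ (643 − 183) / 141 = 3.2624.
N + 1 ≤ 2^3.2624 = 9.5958.
N ≤ 8.5958, so the largest integer N is 8.

8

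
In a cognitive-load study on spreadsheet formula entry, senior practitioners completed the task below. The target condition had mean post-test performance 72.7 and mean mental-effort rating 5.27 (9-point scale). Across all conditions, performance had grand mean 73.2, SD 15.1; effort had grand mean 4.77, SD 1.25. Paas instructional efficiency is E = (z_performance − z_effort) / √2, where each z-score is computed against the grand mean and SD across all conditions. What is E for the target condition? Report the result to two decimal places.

z_performance = (72.7 − 73.2) / 15.1 = -0.5000 / 15.1 = -0.0331.
z_effort = (5.27 − 4.77) / 1.25 = 0.5000 / 1.25 = 0.4000.
z_P − z_E = -0.0331 − 0.4000 = -0.4331.
E = -0.4331 / √2 = -0.4331 / 1.41421 = -0.3062 ≈ -0.31.

-0.31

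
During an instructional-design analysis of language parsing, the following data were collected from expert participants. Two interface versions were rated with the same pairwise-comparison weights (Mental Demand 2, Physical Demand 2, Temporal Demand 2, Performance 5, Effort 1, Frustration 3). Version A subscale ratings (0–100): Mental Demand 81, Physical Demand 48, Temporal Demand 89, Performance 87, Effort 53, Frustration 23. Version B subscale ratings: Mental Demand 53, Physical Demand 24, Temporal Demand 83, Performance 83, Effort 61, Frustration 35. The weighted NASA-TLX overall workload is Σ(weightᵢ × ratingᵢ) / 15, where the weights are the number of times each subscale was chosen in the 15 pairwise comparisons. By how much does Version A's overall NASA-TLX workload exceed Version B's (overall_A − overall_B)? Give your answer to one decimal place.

Version A weighted sum = 2·81 + 2·48 + 2·89 + 5·87 + 1·53 + 3·23 = 162 + 96 + 178 + 435 + 53 + 69 = 993; overall_A = 993/15 = 66.2000.
Version B weighted sum = 2·53 + 2·24 + 2·83 + 5·83 + 1·61 + 3·35 = 106 + 48 + 166 + 415 + 61 + 105 = 901; overall_B = 901/15 = 60.0667.
Difference = 66.2000 − 60.0667 = 6.1333 ≈ 6.1.

6.1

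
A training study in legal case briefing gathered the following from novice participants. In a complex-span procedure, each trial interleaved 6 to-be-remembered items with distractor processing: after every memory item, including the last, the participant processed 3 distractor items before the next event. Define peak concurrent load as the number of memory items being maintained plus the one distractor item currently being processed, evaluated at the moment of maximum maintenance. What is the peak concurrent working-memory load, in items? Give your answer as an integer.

7

Maintenance is greatest during the distractor(s) after memory item 6: all 6 memory items are being held.
One distractor item is concurrently being processed.
Peak concurrent load = 6 + 1 = 7 items.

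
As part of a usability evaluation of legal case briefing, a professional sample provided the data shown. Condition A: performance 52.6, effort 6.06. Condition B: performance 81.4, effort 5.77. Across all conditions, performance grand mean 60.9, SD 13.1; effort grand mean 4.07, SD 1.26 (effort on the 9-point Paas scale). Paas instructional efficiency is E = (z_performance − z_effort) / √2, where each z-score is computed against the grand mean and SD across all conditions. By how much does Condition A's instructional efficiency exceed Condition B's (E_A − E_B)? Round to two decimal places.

-1.72

Condition A: z_P = (52.6 − 60.9)/13.1 = -0.6336; z_E = (6.06 − 4.07)/1.26 = 1.5794; E_A = (-0.6336 − 1.5794)/√2 = -1.5648.
Condition B: z_P = (81.4 − 60.9)/13.1 = 1.5649; z_E = (5.77 − 4.07)/1.26 = 1.3492; E_B = (1.5649 − 1.3492)/√2 = 0.1525.
E_A − E_B = -1.5648 − 0.1525 = -1.7173 ≈ -1.72.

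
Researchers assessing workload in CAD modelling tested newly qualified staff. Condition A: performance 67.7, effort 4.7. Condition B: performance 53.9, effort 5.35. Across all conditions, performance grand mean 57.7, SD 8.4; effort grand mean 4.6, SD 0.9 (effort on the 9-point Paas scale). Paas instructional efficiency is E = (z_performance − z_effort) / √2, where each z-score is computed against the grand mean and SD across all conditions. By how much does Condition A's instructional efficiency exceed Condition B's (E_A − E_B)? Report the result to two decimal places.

1.67

Condition A: z_P = (67.7 − 57.7)/8.4 = 1.1905; z_E = (4.7 − 4.6)/0.9 = 0.1111; E_A = (1.1905 − 0.1111)/√2 = 0.7633.
Condition B: z_P = (53.9 − 57.7)/8.4 = -0.4524; z_E = (5.35 − 4.6)/0.9 = 0.8333; E_B = (-0.4524 − 0.8333)/√2 = -0.9091.
E_A − E_B = 0.7633 − (-0.9091) = 1.6724 ≈ 1.67.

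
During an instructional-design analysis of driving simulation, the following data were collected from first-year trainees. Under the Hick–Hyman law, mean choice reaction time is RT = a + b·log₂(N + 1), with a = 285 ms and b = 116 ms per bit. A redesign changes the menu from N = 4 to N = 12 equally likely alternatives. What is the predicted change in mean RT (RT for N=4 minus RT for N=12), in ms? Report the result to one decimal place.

RT(4) = 285 + 116·log₂(5) = 285 + 116·2.3219 = 554.3404 ms.
RT(12) = 285 + 116·log₂(13) = 285 + 116·3.7004 = 714.2464 ms.
Difference = 554.3404 − 714.2464 = -159.9060 ≈ -159.9 ms.

-159.9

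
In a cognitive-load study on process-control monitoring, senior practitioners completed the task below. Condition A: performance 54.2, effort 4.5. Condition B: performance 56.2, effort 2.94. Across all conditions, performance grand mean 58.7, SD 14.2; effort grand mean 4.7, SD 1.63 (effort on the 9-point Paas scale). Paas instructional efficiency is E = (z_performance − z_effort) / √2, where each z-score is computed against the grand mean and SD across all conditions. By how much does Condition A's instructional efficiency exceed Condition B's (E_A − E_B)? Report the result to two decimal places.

-0.78

Condition A: z_P = (54.2 − 58.7)/14.2 = -0.3169; z_E = (4.5 − 4.7)/1.63 = -0.1227; E_A = (-0.3169 − (-0.1227))/√2 = -0.1373.
Condition B: z_P = (56.2 − 58.7)/14.2 = -0.1761; z_E = (2.94 − 4.7)/1.63 = -1.0798; E_B = (-0.1761 − (-1.0798))/√2 = 0.6390.
E_A − E_B = -0.1373 − 0.6390 = -0.7763 ≈ -0.78.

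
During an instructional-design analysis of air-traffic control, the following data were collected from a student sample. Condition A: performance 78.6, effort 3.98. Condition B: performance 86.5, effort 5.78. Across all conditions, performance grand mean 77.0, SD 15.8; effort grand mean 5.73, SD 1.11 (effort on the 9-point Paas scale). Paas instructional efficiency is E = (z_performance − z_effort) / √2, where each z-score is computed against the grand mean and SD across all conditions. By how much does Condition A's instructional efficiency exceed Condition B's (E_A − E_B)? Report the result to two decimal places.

Condition A: z_P = (78.6 − 77.0)/15.8 = 0.1013; z_E = (3.98 − 5.73)/1.11 = -1.5766; E_A = (0.1013 − (-1.5766))/√2 = 1.1865.
Condition B: z_P = (86.5 − 77.0)/15.8 = 0.6013; z_E = (5.78 − 5.73)/1.11 = 0.0450; E_B = (0.6013 − 0.0450)/√2 = 0.3934.
E_A − E_B = 1.1865 − 0.3934 = 0.7931 ≈ 0.79.

0.79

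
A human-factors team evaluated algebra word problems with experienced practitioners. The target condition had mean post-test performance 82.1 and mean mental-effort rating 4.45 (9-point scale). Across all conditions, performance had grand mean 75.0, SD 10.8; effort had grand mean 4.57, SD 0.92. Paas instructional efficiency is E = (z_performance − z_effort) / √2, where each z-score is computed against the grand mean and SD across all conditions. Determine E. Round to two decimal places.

0.56

z_performance = (82.1 − 75.0) / 10.8 = 7.1000 / 10.8 = 0.6574.
z_effort = (4.45 − 4.57) / 0.92 = -0.1200 / 0.92 = -0.1304.
z_P − z_E = 0.6574 − (-0.1304) = 0.7878.
E = 0.7878 / √2 = 0.7878 / 1.41421 = 0.5571 ≈ 0.56.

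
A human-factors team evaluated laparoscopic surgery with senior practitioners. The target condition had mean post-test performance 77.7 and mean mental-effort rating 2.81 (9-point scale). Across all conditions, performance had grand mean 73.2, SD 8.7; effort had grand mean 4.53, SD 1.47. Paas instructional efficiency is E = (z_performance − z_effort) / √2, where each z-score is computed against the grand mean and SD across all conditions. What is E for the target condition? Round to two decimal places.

1.19

z_performance = (77.7 − 73.2) / 8.7 = 4.5000 / 8.7 = 0.5172.
z_effort = (2.81 − 4.53) / 1.47 = -1.7200 / 1.47 = -1.1701.
z_P − z_E = 0.5172 − (-1.1701) = 1.6873.
E = 1.6873 / √2 = 1.6873 / 1.41421 = 1.1931 ≈ 1.19.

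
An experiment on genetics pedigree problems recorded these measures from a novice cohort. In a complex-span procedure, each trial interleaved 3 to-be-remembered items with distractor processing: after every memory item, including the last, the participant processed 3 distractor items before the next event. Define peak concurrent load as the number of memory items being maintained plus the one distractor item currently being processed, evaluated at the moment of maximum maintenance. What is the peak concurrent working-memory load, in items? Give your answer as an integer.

4

Maintenance is greatest during the distractor(s) after memory item 3: all 3 memory items are being held.
One distractor item is concurrently being processed.
Peak concurrent load = 3 + 1 = 4 items.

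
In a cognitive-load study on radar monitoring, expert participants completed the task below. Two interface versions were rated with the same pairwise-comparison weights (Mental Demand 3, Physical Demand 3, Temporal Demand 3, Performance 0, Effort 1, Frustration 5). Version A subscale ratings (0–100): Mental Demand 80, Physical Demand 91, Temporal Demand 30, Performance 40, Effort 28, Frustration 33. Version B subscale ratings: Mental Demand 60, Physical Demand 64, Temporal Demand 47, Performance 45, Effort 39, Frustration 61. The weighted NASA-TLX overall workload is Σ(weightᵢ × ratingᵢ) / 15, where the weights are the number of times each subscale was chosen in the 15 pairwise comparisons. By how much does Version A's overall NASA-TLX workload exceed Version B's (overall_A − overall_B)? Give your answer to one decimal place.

-4.1

Version A weighted sum = 3·80 + 3·91 + 3·30 + 0·40 + 1·28 + 5·33 = 240 + 273 + 90 + 0 + 28 + 165 = 796; overall_A = 796/15 = 53.0667.
Version B weighted sum = 3·60 + 3·64 + 3·47 + 0·45 + 1·39 + 5·61 = 180 + 192 + 141 + 0 + 39 + 305 = 857; overall_B = 857/15 = 57.1333.
Difference = 53.0667 − 57.1333 = -4.0666 ≈ -4.1.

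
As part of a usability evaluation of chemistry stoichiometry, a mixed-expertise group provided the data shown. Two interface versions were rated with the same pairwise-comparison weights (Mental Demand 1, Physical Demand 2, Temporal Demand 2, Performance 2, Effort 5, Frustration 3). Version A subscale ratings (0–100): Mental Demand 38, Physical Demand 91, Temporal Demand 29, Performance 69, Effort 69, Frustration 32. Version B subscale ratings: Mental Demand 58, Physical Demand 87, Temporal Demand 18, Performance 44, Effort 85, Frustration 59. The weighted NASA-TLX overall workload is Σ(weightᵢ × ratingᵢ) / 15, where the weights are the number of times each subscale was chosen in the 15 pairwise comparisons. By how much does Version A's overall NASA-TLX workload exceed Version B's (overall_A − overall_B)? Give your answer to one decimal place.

-6.7

Version A weighted sum = 1·38 + 2·91 + 2·29 + 2·69 + 5·69 + 3·32 = 38 + 182 + 58 + 138 + 345 + 96 = 857; overall_A = 857/15 = 57.1333.
Version B weighted sum = 1·58 + 2·87 + 2·18 + 2·44 + 5·85 + 3·59 = 58 + 174 + 36 + 88 + 425 + 177 = 958; overall_B = 958/15 = 63.8667.
Difference = 57.1333 − 63.8667 = -6.7334 ≈ -6.7.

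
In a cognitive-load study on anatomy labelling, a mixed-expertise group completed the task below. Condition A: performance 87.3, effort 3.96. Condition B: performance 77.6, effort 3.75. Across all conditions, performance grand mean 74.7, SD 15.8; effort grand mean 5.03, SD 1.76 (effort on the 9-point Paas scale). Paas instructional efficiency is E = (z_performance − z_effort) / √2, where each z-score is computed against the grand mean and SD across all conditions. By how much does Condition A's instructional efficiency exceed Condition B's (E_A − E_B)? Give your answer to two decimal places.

0.35

Condition A: z_P = (87.3 − 74.7)/15.8 = 0.7975; z_E = (3.96 − 5.03)/1.76 = -0.6080; E_A = (0.7975 − (-0.6080))/√2 = 0.9938.
Condition B: z_P = (77.6 − 74.7)/15.8 = 0.1835; z_E = (3.75 − 5.03)/1.76 = -0.7273; E_B = (0.1835 − (-0.7273))/√2 = 0.6440.
E_A − E_B = 0.9938 − 0.6440 = 0.3498 ≈ 0.35.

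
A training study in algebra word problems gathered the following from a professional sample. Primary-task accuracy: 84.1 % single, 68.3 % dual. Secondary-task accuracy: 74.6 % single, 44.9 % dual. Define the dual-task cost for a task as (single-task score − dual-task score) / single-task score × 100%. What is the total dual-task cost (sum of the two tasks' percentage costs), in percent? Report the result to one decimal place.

58.6

Primary cost = (84.1 − 68.3) / 84.1 × 100% = 18.7872%.
Secondary cost = (74.6 − 44.9) / 74.6 × 100% = 39.8123%.
Total = 18.7872% + 39.8123% = 58.5995% ≈ 58.6%.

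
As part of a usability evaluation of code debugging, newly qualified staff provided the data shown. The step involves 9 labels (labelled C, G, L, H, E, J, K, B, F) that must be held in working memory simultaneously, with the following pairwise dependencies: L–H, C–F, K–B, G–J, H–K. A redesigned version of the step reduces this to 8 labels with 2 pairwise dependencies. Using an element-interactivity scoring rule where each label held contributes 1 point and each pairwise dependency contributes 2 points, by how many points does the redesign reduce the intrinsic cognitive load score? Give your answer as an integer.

Original: 9 × 1 + 5 × 2 = 9 + 10 = 19.
Redesigned: 8 × 1 + 2 × 2 = 8 + 4 = 12.
Reduction = 19 − 12 = 7.

7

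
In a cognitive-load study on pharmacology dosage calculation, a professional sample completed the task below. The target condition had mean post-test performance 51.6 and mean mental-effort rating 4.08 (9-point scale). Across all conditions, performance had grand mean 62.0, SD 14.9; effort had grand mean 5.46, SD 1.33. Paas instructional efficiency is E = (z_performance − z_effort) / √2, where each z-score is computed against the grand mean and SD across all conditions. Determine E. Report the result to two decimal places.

z_performance = (51.6 − 62.0) / 14.9 = -10.4000 / 14.9 = -0.6980.
z_effort = (4.08 − 5.46) / 1.33 = -1.3800 / 1.33 = -1.0376.
z_P − z_E = -0.6980 − (-1.0376) = 0.3396.
E = 0.3396 / √2 = 0.3396 / 1.41421 = 0.2401 ≈ 0.24.

0.24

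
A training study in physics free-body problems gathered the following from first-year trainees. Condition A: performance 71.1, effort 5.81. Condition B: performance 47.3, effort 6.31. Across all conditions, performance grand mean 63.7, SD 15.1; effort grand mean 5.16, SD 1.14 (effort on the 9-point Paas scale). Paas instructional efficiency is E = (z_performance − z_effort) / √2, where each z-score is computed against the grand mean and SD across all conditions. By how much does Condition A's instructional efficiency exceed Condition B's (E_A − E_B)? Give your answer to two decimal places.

1.42

Condition A: z_P = (71.1 − 63.7)/15.1 = 0.4901; z_E = (5.81 − 5.16)/1.14 = 0.5702; E_A = (0.4901 − 0.5702)/√2 = -0.0566.
Condition B: z_P = (47.3 − 63.7)/15.1 = -1.0861; z_E = (6.31 − 5.16)/1.14 = 1.0088; E_B = (-1.0861 − 1.0088)/√2 = -1.4813.
E_A − E_B = -0.0566 − (-1.4813) = 1.4247 ≈ 1.42.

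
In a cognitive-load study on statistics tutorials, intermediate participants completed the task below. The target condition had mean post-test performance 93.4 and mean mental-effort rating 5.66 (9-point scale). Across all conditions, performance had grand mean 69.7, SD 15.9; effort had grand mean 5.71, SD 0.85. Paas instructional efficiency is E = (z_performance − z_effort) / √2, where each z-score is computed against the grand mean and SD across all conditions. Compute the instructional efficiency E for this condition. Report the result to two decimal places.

1.10

z_performance = (93.4 − 69.7) / 15.9 = 23.7000 / 15.9 = 1.4906.
z_effort = (5.66 − 5.71) / 0.85 = -0.0500 / 0.85 = -0.0588.
z_P − z_E = 1.4906 − (-0.0588) = 1.5494.
E = 1.5494 / √2 = 1.5494 / 1.41421 = 1.0956 ≈ 1.10.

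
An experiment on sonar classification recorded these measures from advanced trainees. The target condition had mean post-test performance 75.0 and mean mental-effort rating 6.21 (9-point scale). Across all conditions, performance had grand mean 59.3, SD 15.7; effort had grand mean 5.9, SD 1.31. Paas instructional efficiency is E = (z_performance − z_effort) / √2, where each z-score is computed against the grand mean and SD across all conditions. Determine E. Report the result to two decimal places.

0.54

z_performance = (75.0 − 59.3) / 15.7 = 15.7000 / 15.7 = 1.0000.
z_effort = (6.21 − 5.9) / 1.31 = 0.3100 / 1.31 = 0.2366.
z_P − z_E = 1.0000 − 0.2366 = 0.7634.
E = 0.7634 / √2 = 0.7634 / 1.41421 = 0.5398 ≈ 0.54.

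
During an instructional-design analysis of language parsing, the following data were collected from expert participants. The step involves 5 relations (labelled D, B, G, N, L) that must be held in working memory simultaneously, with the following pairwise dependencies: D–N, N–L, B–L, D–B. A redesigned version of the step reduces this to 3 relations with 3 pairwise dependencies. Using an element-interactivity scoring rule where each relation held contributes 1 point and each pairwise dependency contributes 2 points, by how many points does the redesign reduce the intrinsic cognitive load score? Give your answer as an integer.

Original: 5 × 1 + 4 × 2 = 5 + 8 = 13.
Redesigned: 3 × 1 + 3 × 2 = 3 + 6 = 9.
Reduction = 13 − 9 = 4.

4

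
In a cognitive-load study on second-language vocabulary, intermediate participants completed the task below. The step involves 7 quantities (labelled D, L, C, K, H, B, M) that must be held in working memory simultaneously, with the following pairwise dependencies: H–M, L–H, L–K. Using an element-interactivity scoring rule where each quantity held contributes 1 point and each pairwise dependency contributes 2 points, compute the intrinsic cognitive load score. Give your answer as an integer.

13

Count of quantities held simultaneously: 7.
Count of pairwise dependencies listed: 3.
Element contribution: 7 × 1 = 7.
Interaction contribution: 3 × 2 = 6.
Intrinsic load = 7 + 6 = 13.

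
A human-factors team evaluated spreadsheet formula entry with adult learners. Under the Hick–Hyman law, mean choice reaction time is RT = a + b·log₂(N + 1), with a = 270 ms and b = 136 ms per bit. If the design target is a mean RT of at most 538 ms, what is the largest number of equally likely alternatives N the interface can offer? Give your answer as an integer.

Set 270 + 136·log₂(N + 1) ≤ 538.
log₂(N + 1) ≤ (538 − 270) / 136 = 1.9706.
N + 1 ≤ 2^1.9706 = 3.9193.
N ≤ 2.9193, so the largest integer N is 2.

2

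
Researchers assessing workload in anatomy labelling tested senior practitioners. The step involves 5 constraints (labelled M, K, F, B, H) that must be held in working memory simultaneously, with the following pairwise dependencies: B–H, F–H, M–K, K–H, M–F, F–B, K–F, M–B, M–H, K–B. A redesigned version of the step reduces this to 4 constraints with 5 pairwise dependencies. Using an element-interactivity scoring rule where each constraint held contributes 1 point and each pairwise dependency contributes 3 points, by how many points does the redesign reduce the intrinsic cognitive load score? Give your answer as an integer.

16

Original: 5 × 1 + 10 × 3 = 5 + 30 = 35.
Redesigned: 4 × 1 + 5 × 3 = 4 + 15 = 19.
Reduction = 35 − 19 = 16.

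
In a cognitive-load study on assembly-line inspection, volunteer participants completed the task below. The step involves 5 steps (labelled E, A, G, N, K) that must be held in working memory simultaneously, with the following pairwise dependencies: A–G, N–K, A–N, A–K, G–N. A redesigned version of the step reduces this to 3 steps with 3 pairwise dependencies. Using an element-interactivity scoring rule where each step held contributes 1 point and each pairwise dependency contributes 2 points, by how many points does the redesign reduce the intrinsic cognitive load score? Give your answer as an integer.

Original: 5 × 1 + 5 × 2 = 5 + 10 = 15.
Redesigned: 3 × 1 + 3 × 2 = 3 + 6 = 9.
Reduction = 15 − 9 = 6.

6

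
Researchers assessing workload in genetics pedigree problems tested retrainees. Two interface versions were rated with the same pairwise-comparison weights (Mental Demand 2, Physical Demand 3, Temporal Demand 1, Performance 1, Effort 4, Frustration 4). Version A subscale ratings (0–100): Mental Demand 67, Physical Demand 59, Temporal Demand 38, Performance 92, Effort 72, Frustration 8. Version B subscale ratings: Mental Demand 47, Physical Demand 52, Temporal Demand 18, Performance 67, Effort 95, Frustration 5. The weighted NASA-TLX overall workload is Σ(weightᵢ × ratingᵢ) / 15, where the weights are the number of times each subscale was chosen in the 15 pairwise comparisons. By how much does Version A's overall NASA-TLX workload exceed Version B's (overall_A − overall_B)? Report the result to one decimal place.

Version A weighted sum = 2·67 + 3·59 + 1·38 + 1·92 + 4·72 + 4·8 = 134 + 177 + 38 + 92 + 288 + 32 = 761; overall_A = 761/15 = 50.7333.
Version B weighted sum = 2·47 + 3·52 + 1·18 + 1·67 + 4·95 + 4·5 = 94 + 156 + 18 + 67 + 380 + 20 = 735; overall_B = 735/15 = 49.0000.
Difference = 50.7333 − 49.0000 = 1.7333 ≈ 1.7.

1.7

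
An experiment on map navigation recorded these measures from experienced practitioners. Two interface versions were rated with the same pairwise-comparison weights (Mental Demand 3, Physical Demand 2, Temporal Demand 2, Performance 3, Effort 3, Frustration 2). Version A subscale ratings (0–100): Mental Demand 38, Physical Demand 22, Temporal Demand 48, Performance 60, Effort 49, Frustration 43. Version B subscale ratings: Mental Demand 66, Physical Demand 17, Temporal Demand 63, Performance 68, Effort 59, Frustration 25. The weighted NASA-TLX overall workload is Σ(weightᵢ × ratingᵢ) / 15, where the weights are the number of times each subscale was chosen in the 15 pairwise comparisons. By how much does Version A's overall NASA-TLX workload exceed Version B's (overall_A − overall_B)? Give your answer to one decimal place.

Version A weighted sum = 3·38 + 2·22 + 2·48 + 3·60 + 3·49 + 2·43 = 114 + 44 + 96 + 180 + 147 + 86 = 667; overall_A = 667/15 = 44.4667.
Version B weighted sum = 3·66 + 2·17 + 2·63 + 3·68 + 3·59 + 2·25 = 198 + 34 + 126 + 204 + 177 + 50 = 789; overall_B = 789/15 = 52.6000.
Difference = 44.4667 − 52.6000 = -8.1333 ≈ -8.1.

-8.1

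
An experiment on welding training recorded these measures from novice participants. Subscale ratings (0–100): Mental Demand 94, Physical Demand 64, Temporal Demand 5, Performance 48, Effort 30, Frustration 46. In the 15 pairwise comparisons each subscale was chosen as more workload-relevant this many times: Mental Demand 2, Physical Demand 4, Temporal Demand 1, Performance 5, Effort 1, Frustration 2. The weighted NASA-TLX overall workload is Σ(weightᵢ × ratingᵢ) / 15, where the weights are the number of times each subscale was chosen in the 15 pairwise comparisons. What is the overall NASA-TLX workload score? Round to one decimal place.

54.1

The tallies are the weights (they sum to 15).
Weighted sum = 2·94 + 4·64 + 1·5 + 5·48 + 1·30 + 2·46
            = 188 + 256 + 5 + 240 + 30 + 92 = 811.
Overall workload = 811 / 15 = 54.0667 ≈ 54.1.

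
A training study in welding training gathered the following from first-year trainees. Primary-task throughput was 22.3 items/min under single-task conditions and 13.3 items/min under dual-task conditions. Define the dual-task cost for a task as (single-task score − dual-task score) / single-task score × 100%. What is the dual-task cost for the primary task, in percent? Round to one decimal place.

Cost = (22.3 − 13.3) / 22.3 × 100%
     = 9.0000 / 22.3 × 100% = 40.3587%.
≈ 40.4%.

40.4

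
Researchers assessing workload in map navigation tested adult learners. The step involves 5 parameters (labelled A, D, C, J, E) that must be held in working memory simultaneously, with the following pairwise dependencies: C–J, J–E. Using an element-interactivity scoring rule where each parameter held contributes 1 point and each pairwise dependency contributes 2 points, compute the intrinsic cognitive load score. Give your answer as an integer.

9

Count of parameters held simultaneously: 5.
Count of pairwise dependencies listed: 2.
Element contribution: 5 × 1 = 5.
Interaction contribution: 2 × 2 = 4.
Intrinsic load = 5 + 4 = 9.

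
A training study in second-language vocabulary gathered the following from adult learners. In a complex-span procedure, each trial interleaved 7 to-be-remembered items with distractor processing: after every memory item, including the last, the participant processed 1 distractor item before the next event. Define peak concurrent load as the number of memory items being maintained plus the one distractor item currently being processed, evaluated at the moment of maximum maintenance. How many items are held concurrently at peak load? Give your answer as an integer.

8

Maintenance is greatest during the distractor(s) after memory item 7: all 7 memory items are being held.
One distractor item is concurrently being processed.
Peak concurrent load = 7 + 1 = 8 items.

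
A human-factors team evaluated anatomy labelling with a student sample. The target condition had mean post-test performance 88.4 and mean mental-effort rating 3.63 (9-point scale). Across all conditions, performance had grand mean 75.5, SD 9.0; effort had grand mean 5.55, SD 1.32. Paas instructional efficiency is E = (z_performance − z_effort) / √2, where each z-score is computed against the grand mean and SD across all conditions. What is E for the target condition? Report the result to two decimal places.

z_performance = (88.4 − 75.5) / 9.0 = 12.9000 / 9.0 = 1.4333.
z_effort = (3.63 − 5.55) / 1.32 = -1.9200 / 1.32 = -1.4545.
z_P − z_E = 1.4333 − (-1.4545) = 2.8878.
E = 2.8878 / √2 = 2.8878 / 1.41421 = 2.0420 ≈ 2.04.

2.04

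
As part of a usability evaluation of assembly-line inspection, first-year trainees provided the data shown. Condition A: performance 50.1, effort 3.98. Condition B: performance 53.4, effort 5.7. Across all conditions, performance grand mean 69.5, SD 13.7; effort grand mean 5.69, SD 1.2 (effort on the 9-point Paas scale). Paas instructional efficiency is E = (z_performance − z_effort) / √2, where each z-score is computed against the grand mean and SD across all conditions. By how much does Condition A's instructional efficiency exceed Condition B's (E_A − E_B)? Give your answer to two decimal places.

Condition A: z_P = (50.1 − 69.5)/13.7 = -1.4161; z_E = (3.98 − 5.69)/1.2 = -1.4250; E_A = (-1.4161 − (-1.4250))/√2 = 0.0063.
Condition B: z_P = (53.4 − 69.5)/13.7 = -1.1752; z_E = (5.7 − 5.69)/1.2 = 0.0083; E_B = (-1.1752 − 0.0083)/√2 = -0.8369.
E_A − E_B = 0.0063 − (-0.8369) = 0.8432 ≈ 0.84.

0.84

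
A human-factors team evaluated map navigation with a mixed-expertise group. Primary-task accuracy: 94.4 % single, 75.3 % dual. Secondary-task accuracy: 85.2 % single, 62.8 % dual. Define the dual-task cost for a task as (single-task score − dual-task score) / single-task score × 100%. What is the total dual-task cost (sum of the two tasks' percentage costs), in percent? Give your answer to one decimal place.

Primary cost = (94.4 − 75.3) / 94.4 × 100% = 20.2331%.
Secondary cost = (85.2 − 62.8) / 85.2 × 100% = 26.2911%.
Total = 20.2331% + 26.2911% = 46.5242% ≈ 46.5%.

46.5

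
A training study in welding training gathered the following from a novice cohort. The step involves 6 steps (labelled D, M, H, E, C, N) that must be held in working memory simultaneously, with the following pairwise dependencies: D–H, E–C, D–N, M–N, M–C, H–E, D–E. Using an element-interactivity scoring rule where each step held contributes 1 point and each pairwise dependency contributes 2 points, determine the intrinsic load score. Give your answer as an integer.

Count of steps held simultaneously: 6.
Count of pairwise dependencies listed: 7.
Element contribution: 6 × 1 = 6.
Interaction contribution: 7 × 2 = 14.
Intrinsic load = 6 + 14 = 20.

20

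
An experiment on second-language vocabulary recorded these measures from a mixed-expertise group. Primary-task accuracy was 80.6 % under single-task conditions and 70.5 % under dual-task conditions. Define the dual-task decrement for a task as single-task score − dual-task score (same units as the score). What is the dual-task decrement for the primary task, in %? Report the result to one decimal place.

Decrement = 80.6 − 70.5 = 10.1000 % ≈ 10.1 %.

10.1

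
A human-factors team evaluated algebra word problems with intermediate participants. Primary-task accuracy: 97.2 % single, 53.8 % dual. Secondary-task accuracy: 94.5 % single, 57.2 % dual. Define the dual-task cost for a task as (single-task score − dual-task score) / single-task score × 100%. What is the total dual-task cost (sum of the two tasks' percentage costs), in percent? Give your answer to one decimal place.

84.1

Primary cost = (97.2 − 53.8) / 97.2 × 100% = 44.6502%.
Secondary cost = (94.5 − 57.2) / 94.5 × 100% = 39.4709%.
Total = 44.6502% + 39.4709% = 84.1211% ≈ 84.1%.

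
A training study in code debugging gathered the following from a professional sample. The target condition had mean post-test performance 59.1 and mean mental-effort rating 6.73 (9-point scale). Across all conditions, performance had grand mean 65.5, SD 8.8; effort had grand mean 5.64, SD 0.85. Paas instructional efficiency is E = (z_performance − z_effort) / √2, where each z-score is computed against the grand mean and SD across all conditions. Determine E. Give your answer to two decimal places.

z_performance = (59.1 − 65.5) / 8.8 = -6.4000 / 8.8 = -0.7273.
z_effort = (6.73 − 5.64) / 0.85 = 1.0900 / 0.85 = 1.2824.
z_P − z_E = -0.7273 − 1.2824 = -2.0097.
E = -2.0097 / √2 = -2.0097 / 1.41421 = -1.4211 ≈ -1.42.

-1.42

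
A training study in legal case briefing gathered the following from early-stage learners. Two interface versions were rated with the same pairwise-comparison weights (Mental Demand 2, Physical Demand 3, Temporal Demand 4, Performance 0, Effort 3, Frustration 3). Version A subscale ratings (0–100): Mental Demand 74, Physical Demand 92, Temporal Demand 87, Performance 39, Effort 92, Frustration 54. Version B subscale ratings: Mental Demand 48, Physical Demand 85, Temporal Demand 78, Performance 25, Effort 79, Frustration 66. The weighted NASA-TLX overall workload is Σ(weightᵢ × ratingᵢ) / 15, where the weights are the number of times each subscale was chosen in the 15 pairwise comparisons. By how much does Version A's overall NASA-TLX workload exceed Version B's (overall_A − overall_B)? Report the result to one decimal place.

Version A weighted sum = 2·74 + 3·92 + 4·87 + 0·39 + 3·92 + 3·54 = 148 + 276 + 348 + 0 + 276 + 162 = 1210; overall_A = 1210/15 = 80.6667.
Version B weighted sum = 2·48 + 3·85 + 4·78 + 0·25 + 3·79 + 3·66 = 96 + 255 + 312 + 0 + 237 + 198 = 1098; overall_B = 1098/15 = 73.2000.
Difference = 80.6667 − 73.2000 = 7.4667 ≈ 7.5.

7.5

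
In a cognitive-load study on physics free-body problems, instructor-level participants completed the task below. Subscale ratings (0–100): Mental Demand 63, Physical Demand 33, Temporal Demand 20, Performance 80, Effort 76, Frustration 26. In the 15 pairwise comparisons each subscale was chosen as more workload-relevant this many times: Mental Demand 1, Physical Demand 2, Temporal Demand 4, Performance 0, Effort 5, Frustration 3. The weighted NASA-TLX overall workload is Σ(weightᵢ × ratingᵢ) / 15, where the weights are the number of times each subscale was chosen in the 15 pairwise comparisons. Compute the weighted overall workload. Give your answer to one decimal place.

44.5

The tallies are the weights (they sum to 15).
Weighted sum = 1·63 + 2·33 + 4·20 + 0·80 + 5·76 + 3·26
            = 63 + 66 + 80 + 0 + 380 + 78 = 667.
Overall workload = 667 / 15 = 44.4667 ≈ 44.5.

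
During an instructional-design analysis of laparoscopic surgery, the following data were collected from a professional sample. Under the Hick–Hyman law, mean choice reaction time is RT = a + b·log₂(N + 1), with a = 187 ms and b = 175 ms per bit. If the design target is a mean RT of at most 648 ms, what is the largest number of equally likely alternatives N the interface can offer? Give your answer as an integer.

5

Set 187 + 175·log₂(N + 1) ≤ 648.
log₂(N + 1) ≤ (648 − 187) / 175 = 2.6343.
N + 1 ≤ 2^2.6343 = 6.2087.
N ≤ 5.2087, so the largest integer N is 5.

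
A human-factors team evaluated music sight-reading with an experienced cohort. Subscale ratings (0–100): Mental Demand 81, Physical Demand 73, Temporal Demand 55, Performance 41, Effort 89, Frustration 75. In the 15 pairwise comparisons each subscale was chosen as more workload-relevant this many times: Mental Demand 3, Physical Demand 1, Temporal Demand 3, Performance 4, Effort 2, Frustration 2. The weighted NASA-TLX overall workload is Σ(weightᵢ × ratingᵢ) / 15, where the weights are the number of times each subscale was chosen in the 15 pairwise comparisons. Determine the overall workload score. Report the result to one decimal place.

64.9

The tallies are the weights (they sum to 15).
Weighted sum = 3·81 + 1·73 + 3·55 + 4·41 + 2·89 + 2·75
            = 243 + 73 + 165 + 164 + 178 + 150 = 973.
Overall workload = 973 / 15 = 64.8667 ≈ 64.9.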